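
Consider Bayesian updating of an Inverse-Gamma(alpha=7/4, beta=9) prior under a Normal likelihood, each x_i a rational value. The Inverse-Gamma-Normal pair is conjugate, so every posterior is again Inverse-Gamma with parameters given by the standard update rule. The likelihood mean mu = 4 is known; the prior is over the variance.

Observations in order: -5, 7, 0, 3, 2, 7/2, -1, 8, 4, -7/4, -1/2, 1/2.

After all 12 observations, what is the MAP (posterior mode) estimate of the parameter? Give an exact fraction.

obs 1: x=-5 → posterior Inverse-Gamma(9/4, 99/2)
obs 2: x=7 → posterior Inverse-Gamma(11/4, 54)
obs 3: x=0 → posterior Inverse-Gamma(13/4, 62)
obs 4: x=3 → posterior Inverse-Gamma(15/4, 125/2)
obs 5: x=2 → posterior Inverse-Gamma(17/4, 129/2)
obs 6: x=7/2 → posterior Inverse-Gamma(19/4, 517/8)
obs 7: x=-1 → posterior Inverse-Gamma(21/4, 617/8)
obs 8: x=8 → posterior Inverse-Gamma(23/4, 681/8)
obs 9: x=4 → posterior Inverse-Gamma(25/4, 681/8)
obs 10: x=-7/4 → posterior Inverse-Gamma(27/4, 3253/32)
obs 11: x=-1/2 → posterior Inverse-Gamma(29/4, 3577/32)
obs 12: x=1/2 → posterior Inverse-Gamma(31/4, 3773/32)

539/40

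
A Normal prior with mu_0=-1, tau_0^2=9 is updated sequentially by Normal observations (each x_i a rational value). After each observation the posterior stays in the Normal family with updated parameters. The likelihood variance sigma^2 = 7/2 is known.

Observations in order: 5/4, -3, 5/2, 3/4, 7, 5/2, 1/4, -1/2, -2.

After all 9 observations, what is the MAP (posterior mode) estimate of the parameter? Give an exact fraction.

301/338

obs 1: x=5/4 → posterior Normal(31/50, 63/25)
obs 2: x=-3 → posterior Normal(-77/86, 63/43)
obs 3: x=5/2 → posterior Normal(13/122, 63/61)
obs 4: x=3/4 → posterior Normal(20/79, 63/79)
obs 5: x=7 → posterior Normal(146/97, 63/97)
obs 6: x=5/2 → posterior Normal(191/115, 63/115)
obs 7: x=1/4 → posterior Normal(391/266, 9/19)
obs 8: x=-1/2 → posterior Normal(373/302, 63/151)
obs 9: x=-2 → posterior Normal(301/338, 63/169)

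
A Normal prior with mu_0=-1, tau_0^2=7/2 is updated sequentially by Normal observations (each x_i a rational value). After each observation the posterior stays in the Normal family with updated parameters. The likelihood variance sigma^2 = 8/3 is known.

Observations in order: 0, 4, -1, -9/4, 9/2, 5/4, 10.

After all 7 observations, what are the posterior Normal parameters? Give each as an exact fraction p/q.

obs 1: x=0 → posterior Normal(-16/37, 56/37)
obs 2: x=4 → posterior Normal(34/29, 28/29)
obs 3: x=-1 → posterior Normal(47/79, 56/79)
obs 4: x=-9/4 → posterior Normal(-1/400, 14/25)
obs 5: x=9/2 → posterior Normal(377/484, 56/121)
obs 6: x=5/4 → posterior Normal(241/284, 28/71)
obs 7: x=10 → posterior Normal(661/326, 56/163)

mu_0=661/326, tau_0^2=56/163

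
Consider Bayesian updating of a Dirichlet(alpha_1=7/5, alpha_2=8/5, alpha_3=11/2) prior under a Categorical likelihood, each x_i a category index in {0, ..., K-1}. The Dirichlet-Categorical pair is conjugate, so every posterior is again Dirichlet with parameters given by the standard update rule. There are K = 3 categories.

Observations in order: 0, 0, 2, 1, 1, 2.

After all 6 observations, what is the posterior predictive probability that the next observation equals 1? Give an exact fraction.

36/145

obs 1: x=0 → posterior Dirichlet(12/5, 8/5, 11/2)
obs 2: x=0 → posterior Dirichlet(17/5, 8/5, 11/2)
obs 3: x=2 → posterior Dirichlet(17/5, 8/5, 13/2)
obs 4: x=1 → posterior Dirichlet(17/5, 13/5, 13/2)
obs 5: x=1 → posterior Dirichlet(17/5, 18/5, 13/2)
obs 6: x=2 → posterior Dirichlet(17/5, 18/5, 15/2)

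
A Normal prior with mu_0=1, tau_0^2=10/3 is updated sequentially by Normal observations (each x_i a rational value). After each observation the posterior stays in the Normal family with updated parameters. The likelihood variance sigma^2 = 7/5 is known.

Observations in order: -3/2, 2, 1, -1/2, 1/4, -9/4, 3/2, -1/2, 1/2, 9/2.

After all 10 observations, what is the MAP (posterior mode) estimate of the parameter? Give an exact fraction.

271/521

obs 1: x=-3/2 → posterior Normal(-54/71, 70/71)
obs 2: x=2 → posterior Normal(46/121, 70/121)
obs 3: x=1 → posterior Normal(32/57, 70/171)
obs 4: x=-1/2 → posterior Normal(71/221, 70/221)
obs 5: x=1/4 → posterior Normal(167/542, 70/271)
obs 6: x=-9/4 → posterior Normal(-29/321, 70/321)
obs 7: x=3/2 → posterior Normal(46/371, 10/53)
obs 8: x=-1/2 → posterior Normal(21/421, 70/421)
obs 9: x=1/2 → posterior Normal(46/471, 70/471)
obs 10: x=9/2 → posterior Normal(271/521, 70/521)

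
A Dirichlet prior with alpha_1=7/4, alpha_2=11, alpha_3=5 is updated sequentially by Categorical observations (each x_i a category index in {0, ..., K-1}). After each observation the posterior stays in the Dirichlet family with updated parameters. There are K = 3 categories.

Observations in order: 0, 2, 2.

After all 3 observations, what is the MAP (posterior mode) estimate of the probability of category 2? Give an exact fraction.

obs 1: x=0 → posterior Dirichlet(11/4, 11, 5)
obs 2: x=2 → posterior Dirichlet(11/4, 11, 6)
obs 3: x=2 → posterior Dirichlet(11/4, 11, 7)

24/71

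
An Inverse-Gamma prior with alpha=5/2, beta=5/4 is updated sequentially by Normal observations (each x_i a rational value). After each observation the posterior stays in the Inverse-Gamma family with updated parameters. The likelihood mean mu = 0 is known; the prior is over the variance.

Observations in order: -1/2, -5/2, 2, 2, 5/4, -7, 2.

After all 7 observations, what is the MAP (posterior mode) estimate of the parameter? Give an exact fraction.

1145/224

obs 1: x=-1/2 → posterior Inverse-Gamma(3, 11/8)
obs 2: x=-5/2 → posterior Inverse-Gamma(7/2, 9/2)
obs 3: x=2 → posterior Inverse-Gamma(4, 13/2)
obs 4: x=2 → posterior Inverse-Gamma(9/2, 17/2)
obs 5: x=5/4 → posterior Inverse-Gamma(5, 297/32)
obs 6: x=-7 → posterior Inverse-Gamma(11/2, 1081/32)
obs 7: x=2 → posterior Inverse-Gamma(6, 1145/32)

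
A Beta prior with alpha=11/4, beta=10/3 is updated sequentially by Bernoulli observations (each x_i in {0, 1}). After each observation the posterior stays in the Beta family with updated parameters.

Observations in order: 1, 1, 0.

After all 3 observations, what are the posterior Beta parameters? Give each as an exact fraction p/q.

obs 1: x=1 → posterior Beta(15/4, 10/3)
obs 2: x=1 → posterior Beta(19/4, 10/3)
obs 3: x=0 → posterior Beta(19/4, 13/3)

alpha=19/4, beta=13/3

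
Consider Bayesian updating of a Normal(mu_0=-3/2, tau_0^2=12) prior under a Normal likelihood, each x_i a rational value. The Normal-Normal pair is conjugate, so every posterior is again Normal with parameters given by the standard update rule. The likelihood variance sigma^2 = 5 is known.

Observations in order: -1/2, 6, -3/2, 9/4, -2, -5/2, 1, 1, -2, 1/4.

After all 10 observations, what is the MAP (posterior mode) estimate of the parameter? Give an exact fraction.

obs 1: x=-1/2 → posterior Normal(-27/34, 60/17)
obs 2: x=6 → posterior Normal(117/58, 60/29)
obs 3: x=-3/2 → posterior Normal(81/82, 60/41)
obs 4: x=9/4 → posterior Normal(135/106, 60/53)
obs 5: x=-2 → posterior Normal(87/130, 12/13)
obs 6: x=-5/2 → posterior Normal(27/154, 60/77)
obs 7: x=1 → posterior Normal(51/178, 60/89)
obs 8: x=1 → posterior Normal(75/202, 60/101)
obs 9: x=-2 → posterior Normal(27/226, 60/113)
obs 10: x=1/4 → posterior Normal(33/250, 12/25)

33/250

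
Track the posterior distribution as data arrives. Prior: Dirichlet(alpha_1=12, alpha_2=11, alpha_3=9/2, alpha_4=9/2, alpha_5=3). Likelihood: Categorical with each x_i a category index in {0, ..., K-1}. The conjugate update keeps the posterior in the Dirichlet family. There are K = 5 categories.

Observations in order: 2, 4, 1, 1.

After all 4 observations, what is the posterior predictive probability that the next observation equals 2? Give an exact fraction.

obs 1: x=2 → posterior Dirichlet(12, 11, 11/2, 9/2, 3)
obs 2: x=4 → posterior Dirichlet(12, 11, 11/2, 9/2, 4)
obs 3: x=1 → posterior Dirichlet(12, 12, 11/2, 9/2, 4)
obs 4: x=1 → posterior Dirichlet(12, 13, 11/2, 9/2, 4)

11/78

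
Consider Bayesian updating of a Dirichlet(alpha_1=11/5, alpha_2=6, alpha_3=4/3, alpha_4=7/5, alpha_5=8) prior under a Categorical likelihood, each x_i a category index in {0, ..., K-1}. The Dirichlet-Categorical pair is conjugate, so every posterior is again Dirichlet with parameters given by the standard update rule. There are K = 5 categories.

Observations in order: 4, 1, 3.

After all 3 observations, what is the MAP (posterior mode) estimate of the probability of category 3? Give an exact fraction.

21/254

obs 1: x=4 → posterior Dirichlet(11/5, 6, 4/3, 7/5, 9)
obs 2: x=1 → posterior Dirichlet(11/5, 7, 4/3, 7/5, 9)
obs 3: x=3 → posterior Dirichlet(11/5, 7, 4/3, 12/5, 9)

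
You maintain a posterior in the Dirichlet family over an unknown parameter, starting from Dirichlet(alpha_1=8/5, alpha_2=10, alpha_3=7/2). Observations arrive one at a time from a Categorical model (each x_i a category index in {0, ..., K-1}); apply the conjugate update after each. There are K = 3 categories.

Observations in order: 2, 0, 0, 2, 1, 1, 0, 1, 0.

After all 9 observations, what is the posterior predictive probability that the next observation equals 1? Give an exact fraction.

130/241

obs 1: x=2 → posterior Dirichlet(8/5, 10, 9/2)
obs 2: x=0 → posterior Dirichlet(13/5, 10, 9/2)
obs 3: x=0 → posterior Dirichlet(18/5, 10, 9/2)
obs 4: x=2 → posterior Dirichlet(18/5, 10, 11/2)
obs 5: x=1 → posterior Dirichlet(18/5, 11, 11/2)
obs 6: x=1 → posterior Dirichlet(18/5, 12, 11/2)
obs 7: x=0 → posterior Dirichlet(23/5, 12, 11/2)
obs 8: x=1 → posterior Dirichlet(23/5, 13, 11/2)
obs 9: x=0 → posterior Dirichlet(28/5, 13, 11/2)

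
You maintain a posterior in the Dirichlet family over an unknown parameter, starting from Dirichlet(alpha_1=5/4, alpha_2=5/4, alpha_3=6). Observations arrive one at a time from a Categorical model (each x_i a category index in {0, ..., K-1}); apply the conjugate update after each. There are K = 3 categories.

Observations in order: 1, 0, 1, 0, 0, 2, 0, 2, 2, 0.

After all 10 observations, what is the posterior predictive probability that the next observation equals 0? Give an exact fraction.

25/74

obs 1: x=1 → posterior Dirichlet(5/4, 9/4, 6)
obs 2: x=0 → posterior Dirichlet(9/4, 9/4, 6)
obs 3: x=1 → posterior Dirichlet(9/4, 13/4, 6)
obs 4: x=0 → posterior Dirichlet(13/4, 13/4, 6)
obs 5: x=0 → posterior Dirichlet(17/4, 13/4, 6)
obs 6: x=2 → posterior Dirichlet(17/4, 13/4, 7)
obs 7: x=0 → posterior Dirichlet(21/4, 13/4, 7)
obs 8: x=2 → posterior Dirichlet(21/4, 13/4, 8)
obs 9: x=2 → posterior Dirichlet(21/4, 13/4, 9)
obs 10: x=0 → posterior Dirichlet(25/4, 13/4, 9)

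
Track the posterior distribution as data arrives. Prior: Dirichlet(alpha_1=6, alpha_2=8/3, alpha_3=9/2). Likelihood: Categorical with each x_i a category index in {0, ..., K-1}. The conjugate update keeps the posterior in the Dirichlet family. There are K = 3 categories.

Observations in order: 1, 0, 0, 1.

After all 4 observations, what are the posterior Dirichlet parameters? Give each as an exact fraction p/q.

alpha_1=8, alpha_2=14/3, alpha_3=9/2

obs 1: x=1 → posterior Dirichlet(6, 11/3, 9/2)
obs 2: x=0 → posterior Dirichlet(7, 11/3, 9/2)
obs 3: x=0 → posterior Dirichlet(8, 11/3, 9/2)
obs 4: x=1 → posterior Dirichlet(8, 14/3, 9/2)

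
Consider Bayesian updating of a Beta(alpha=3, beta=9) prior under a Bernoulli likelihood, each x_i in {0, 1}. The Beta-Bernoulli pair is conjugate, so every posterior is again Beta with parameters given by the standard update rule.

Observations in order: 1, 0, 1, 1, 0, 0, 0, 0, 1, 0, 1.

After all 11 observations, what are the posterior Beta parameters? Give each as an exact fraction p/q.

alpha=8, beta=15

obs 1: x=1 → posterior Beta(4, 9)
obs 2: x=0 → posterior Beta(4, 10)
obs 3: x=1 → posterior Beta(5, 10)
obs 4: x=1 → posterior Beta(6, 10)
obs 5: x=0 → posterior Beta(6, 11)
obs 6: x=0 → posterior Beta(6, 12)
obs 7: x=0 → posterior Beta(6, 13)
obs 8: x=0 → posterior Beta(6, 14)
obs 9: x=1 → posterior Beta(7, 14)
obs 10: x=0 → posterior Beta(7, 15)
obs 11: x=1 → posterior Beta(8, 15)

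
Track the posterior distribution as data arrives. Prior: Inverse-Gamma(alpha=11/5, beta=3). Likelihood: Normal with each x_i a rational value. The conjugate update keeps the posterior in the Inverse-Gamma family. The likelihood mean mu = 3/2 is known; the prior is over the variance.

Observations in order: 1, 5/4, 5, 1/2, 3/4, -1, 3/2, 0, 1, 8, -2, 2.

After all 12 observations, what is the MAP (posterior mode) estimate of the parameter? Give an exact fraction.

3345/736

obs 1: x=1 → posterior Inverse-Gamma(27/10, 25/8)
obs 2: x=5/4 → posterior Inverse-Gamma(16/5, 101/32)
obs 3: x=5 → posterior Inverse-Gamma(37/10, 297/32)
obs 4: x=1/2 → posterior Inverse-Gamma(21/5, 313/32)
obs 5: x=3/4 → posterior Inverse-Gamma(47/10, 161/16)
obs 6: x=-1 → posterior Inverse-Gamma(26/5, 211/16)
obs 7: x=3/2 → posterior Inverse-Gamma(57/10, 211/16)
obs 8: x=0 → posterior Inverse-Gamma(31/5, 229/16)
obs 9: x=1 → posterior Inverse-Gamma(67/10, 231/16)
obs 10: x=8 → posterior Inverse-Gamma(36/5, 569/16)
obs 11: x=-2 → posterior Inverse-Gamma(77/10, 667/16)
obs 12: x=2 → posterior Inverse-Gamma(41/5, 669/16)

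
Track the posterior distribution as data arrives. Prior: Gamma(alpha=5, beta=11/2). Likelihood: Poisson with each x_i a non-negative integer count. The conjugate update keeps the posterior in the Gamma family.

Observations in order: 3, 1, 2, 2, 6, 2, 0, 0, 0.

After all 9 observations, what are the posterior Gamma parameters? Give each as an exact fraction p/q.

alpha=21, beta=29/2

obs 1: x=3 → posterior Gamma(8, 13/2)
obs 2: x=1 → posterior Gamma(9, 15/2)
obs 3: x=2 → posterior Gamma(11, 17/2)
obs 4: x=2 → posterior Gamma(13, 19/2)
obs 5: x=6 → posterior Gamma(19, 21/2)
obs 6: x=2 → posterior Gamma(21, 23/2)
obs 7: x=0 → posterior Gamma(21, 25/2)
obs 8: x=0 → posterior Gamma(21, 27/2)
obs 9: x=0 → posterior Gamma(21, 29/2)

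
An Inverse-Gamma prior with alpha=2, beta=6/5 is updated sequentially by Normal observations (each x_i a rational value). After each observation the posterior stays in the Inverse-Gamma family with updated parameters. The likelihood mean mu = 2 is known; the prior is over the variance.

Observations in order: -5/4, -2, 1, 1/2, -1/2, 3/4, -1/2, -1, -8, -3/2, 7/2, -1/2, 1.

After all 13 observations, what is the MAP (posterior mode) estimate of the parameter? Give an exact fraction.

obs 1: x=-5/4 → posterior Inverse-Gamma(5/2, 1037/160)
obs 2: x=-2 → posterior Inverse-Gamma(3, 2317/160)
obs 3: x=1 → posterior Inverse-Gamma(7/2, 2397/160)
obs 4: x=1/2 → posterior Inverse-Gamma(4, 2577/160)
obs 5: x=-1/2 → posterior Inverse-Gamma(9/2, 3077/160)
obs 6: x=3/4 → posterior Inverse-Gamma(5, 1601/80)
obs 7: x=-1/2 → posterior Inverse-Gamma(11/2, 1851/80)
obs 8: x=-1 → posterior Inverse-Gamma(6, 2211/80)
obs 9: x=-8 → posterior Inverse-Gamma(13/2, 6211/80)
obs 10: x=-3/2 → posterior Inverse-Gamma(7, 6701/80)
obs 11: x=7/2 → posterior Inverse-Gamma(15/2, 6791/80)
obs 12: x=-1/2 → posterior Inverse-Gamma(8, 7041/80)
obs 13: x=1 → posterior Inverse-Gamma(17/2, 7081/80)

7081/760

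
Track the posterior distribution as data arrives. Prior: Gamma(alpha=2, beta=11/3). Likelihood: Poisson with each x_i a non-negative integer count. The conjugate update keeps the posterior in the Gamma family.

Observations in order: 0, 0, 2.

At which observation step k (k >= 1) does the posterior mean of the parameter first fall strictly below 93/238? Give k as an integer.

k = 2

obs 1: x=0 → posterior Gamma(2, 14/3)
obs 2: x=0 → posterior Gamma(2, 17/3)
obs 3: x=2 → posterior Gamma(4, 20/3)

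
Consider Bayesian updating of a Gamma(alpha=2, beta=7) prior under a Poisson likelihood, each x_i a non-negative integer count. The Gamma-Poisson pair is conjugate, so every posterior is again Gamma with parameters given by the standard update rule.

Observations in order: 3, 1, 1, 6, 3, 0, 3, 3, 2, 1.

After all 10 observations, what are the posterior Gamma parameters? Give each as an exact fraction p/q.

obs 1: x=3 → posterior Gamma(5, 8)
obs 2: x=1 → posterior Gamma(6, 9)
obs 3: x=1 → posterior Gamma(7, 10)
obs 4: x=6 → posterior Gamma(13, 11)
obs 5: x=3 → posterior Gamma(16, 12)
obs 6: x=0 → posterior Gamma(16, 13)
obs 7: x=3 → posterior Gamma(19, 14)
obs 8: x=3 → posterior Gamma(22, 15)
obs 9: x=2 → posterior Gamma(24, 16)
obs 10: x=1 → posterior Gamma(25, 17)

alpha=25, beta=17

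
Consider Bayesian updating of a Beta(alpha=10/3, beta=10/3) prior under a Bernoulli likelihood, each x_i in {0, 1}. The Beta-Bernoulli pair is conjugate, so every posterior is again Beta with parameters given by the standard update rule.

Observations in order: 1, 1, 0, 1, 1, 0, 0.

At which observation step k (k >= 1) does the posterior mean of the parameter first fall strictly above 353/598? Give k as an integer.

k = 2

obs 1: x=1 → posterior Beta(13/3, 10/3)
obs 2: x=1 → posterior Beta(16/3, 10/3)
obs 3: x=0 → posterior Beta(16/3, 13/3)
obs 4: x=1 → posterior Beta(19/3, 13/3)
obs 5: x=1 → posterior Beta(22/3, 13/3)
obs 6: x=0 → posterior Beta(22/3, 16/3)
obs 7: x=0 → posterior Beta(22/3, 19/3)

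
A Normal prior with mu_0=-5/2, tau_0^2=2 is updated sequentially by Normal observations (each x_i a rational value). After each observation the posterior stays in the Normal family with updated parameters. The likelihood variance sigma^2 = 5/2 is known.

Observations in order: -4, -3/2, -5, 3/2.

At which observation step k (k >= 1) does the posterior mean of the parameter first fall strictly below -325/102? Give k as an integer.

obs 1: x=-4 → posterior Normal(-19/6, 10/9)
obs 2: x=-3/2 → posterior Normal(-69/26, 10/13)
obs 3: x=-5 → posterior Normal(-109/34, 10/17)
obs 4: x=3/2 → posterior Normal(-97/42, 10/21)

k = 3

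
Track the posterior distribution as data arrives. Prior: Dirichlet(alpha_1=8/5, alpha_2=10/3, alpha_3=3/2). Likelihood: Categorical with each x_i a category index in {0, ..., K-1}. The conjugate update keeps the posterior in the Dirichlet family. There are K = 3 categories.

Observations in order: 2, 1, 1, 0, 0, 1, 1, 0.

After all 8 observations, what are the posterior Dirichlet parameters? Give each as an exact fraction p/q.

obs 1: x=2 → posterior Dirichlet(8/5, 10/3, 5/2)
obs 2: x=1 → posterior Dirichlet(8/5, 13/3, 5/2)
obs 3: x=1 → posterior Dirichlet(8/5, 16/3, 5/2)
obs 4: x=0 → posterior Dirichlet(13/5, 16/3, 5/2)
obs 5: x=0 → posterior Dirichlet(18/5, 16/3, 5/2)
obs 6: x=1 → posterior Dirichlet(18/5, 19/3, 5/2)
obs 7: x=1 → posterior Dirichlet(18/5, 22/3, 5/2)
obs 8: x=0 → posterior Dirichlet(23/5, 22/3, 5/2)

alpha_1=23/5, alpha_2=22/3, alpha_3=5/2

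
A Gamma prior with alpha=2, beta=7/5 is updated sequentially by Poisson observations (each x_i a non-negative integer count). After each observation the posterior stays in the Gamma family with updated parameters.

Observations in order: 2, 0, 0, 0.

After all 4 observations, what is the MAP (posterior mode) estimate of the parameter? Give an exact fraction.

obs 1: x=2 → posterior Gamma(4, 12/5)
obs 2: x=0 → posterior Gamma(4, 17/5)
obs 3: x=0 → posterior Gamma(4, 22/5)
obs 4: x=0 → posterior Gamma(4, 27/5)

5/9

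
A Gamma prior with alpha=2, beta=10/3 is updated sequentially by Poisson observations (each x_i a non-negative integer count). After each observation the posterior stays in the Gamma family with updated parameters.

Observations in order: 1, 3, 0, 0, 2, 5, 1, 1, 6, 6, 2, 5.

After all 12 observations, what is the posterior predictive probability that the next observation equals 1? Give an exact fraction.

obs 1: x=1 → posterior Gamma(3, 13/3)
obs 2: x=3 → posterior Gamma(6, 16/3)
obs 3: x=0 → posterior Gamma(6, 19/3)
obs 4: x=0 → posterior Gamma(6, 22/3)
obs 5: x=2 → posterior Gamma(8, 25/3)
obs 6: x=5 → posterior Gamma(13, 28/3)
obs 7: x=1 → posterior Gamma(14, 31/3)
obs 8: x=1 → posterior Gamma(15, 34/3)
obs 9: x=6 → posterior Gamma(21, 37/3)
obs 10: x=6 → posterior Gamma(27, 40/3)
obs 11: x=2 → posterior Gamma(29, 43/3)
obs 12: x=5 → posterior Gamma(34, 46/3)

34863135908233549833297991618141052174232890968039030259712/143503601609868434285603076356671071740077383739246066639249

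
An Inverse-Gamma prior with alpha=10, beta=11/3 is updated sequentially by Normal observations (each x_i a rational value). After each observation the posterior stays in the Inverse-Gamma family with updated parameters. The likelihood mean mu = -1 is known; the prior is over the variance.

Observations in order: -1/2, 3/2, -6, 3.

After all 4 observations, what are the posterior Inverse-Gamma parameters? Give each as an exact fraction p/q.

obs 1: x=-1/2 → posterior Inverse-Gamma(21/2, 91/24)
obs 2: x=3/2 → posterior Inverse-Gamma(11, 83/12)
obs 3: x=-6 → posterior Inverse-Gamma(23/2, 233/12)
obs 4: x=3 → posterior Inverse-Gamma(12, 329/12)

alpha=12, beta=329/12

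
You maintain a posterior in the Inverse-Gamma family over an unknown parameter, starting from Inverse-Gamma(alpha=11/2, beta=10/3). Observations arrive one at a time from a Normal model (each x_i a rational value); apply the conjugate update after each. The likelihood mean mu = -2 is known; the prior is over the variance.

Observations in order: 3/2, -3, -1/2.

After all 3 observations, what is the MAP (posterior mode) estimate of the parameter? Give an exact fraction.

obs 1: x=3/2 → posterior Inverse-Gamma(6, 227/24)
obs 2: x=-3 → posterior Inverse-Gamma(13/2, 239/24)
obs 3: x=-1/2 → posterior Inverse-Gamma(7, 133/12)

133/96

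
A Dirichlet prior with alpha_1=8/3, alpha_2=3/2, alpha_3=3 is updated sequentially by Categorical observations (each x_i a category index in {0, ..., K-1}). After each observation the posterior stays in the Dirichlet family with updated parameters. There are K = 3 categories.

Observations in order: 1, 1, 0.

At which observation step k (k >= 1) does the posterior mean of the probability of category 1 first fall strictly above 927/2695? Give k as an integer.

k = 2

obs 1: x=1 → posterior Dirichlet(8/3, 5/2, 3)
obs 2: x=1 → posterior Dirichlet(8/3, 7/2, 3)
obs 3: x=0 → posterior Dirichlet(11/3, 7/2, 3)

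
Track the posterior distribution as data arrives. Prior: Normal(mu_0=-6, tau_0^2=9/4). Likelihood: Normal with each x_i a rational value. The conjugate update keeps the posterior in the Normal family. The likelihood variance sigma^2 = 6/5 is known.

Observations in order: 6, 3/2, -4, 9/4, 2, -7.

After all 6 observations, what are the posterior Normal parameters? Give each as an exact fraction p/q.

obs 1: x=6 → posterior Normal(42/23, 18/23)
obs 2: x=3/2 → posterior Normal(129/76, 9/19)
obs 3: x=-4 → posterior Normal(9/106, 18/53)
obs 4: x=9/4 → posterior Normal(9/16, 9/34)
obs 5: x=2 → posterior Normal(273/332, 18/83)
obs 6: x=-7 → posterior Normal(-3/8, 9/49)

mu_0=-3/8, tau_0^2=9/49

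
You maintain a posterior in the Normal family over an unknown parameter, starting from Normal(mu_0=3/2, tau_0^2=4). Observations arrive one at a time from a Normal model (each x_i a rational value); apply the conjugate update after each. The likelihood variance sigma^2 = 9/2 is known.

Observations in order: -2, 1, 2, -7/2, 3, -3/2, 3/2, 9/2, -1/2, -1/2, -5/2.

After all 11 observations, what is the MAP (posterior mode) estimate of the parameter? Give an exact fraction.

51/194

obs 1: x=-2 → posterior Normal(-5/34, 36/17)
obs 2: x=1 → posterior Normal(11/50, 36/25)
obs 3: x=2 → posterior Normal(43/66, 12/11)
obs 4: x=-7/2 → posterior Normal(-13/82, 36/41)
obs 5: x=3 → posterior Normal(5/14, 36/49)
obs 6: x=-3/2 → posterior Normal(11/114, 12/19)
obs 7: x=3/2 → posterior Normal(7/26, 36/65)
obs 8: x=9/2 → posterior Normal(107/146, 36/73)
obs 9: x=-1/2 → posterior Normal(11/18, 4/9)
obs 10: x=-1/2 → posterior Normal(91/178, 36/89)
obs 11: x=-5/2 → posterior Normal(51/194, 36/97)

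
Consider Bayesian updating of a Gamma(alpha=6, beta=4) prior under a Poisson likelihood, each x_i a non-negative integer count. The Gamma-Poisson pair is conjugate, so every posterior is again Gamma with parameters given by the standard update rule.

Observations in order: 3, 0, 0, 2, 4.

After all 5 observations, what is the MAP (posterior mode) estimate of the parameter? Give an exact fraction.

obs 1: x=3 → posterior Gamma(9, 5)
obs 2: x=0 → posterior Gamma(9, 6)
obs 3: x=0 → posterior Gamma(9, 7)
obs 4: x=2 → posterior Gamma(11, 8)
obs 5: x=4 → posterior Gamma(15, 9)

14/9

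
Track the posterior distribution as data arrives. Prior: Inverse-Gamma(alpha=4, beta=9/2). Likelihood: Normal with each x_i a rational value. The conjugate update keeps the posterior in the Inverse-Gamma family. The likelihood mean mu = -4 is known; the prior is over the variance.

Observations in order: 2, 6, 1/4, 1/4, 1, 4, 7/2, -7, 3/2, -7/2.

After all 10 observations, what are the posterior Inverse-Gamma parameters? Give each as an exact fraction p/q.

obs 1: x=2 → posterior Inverse-Gamma(9/2, 45/2)
obs 2: x=6 → posterior Inverse-Gamma(5, 145/2)
obs 3: x=1/4 → posterior Inverse-Gamma(11/2, 2609/32)
obs 4: x=1/4 → posterior Inverse-Gamma(6, 1449/16)
obs 5: x=1 → posterior Inverse-Gamma(13/2, 1649/16)
obs 6: x=4 → posterior Inverse-Gamma(7, 2161/16)
obs 7: x=7/2 → posterior Inverse-Gamma(15/2, 2611/16)
obs 8: x=-7 → posterior Inverse-Gamma(8, 2683/16)
obs 9: x=3/2 → posterior Inverse-Gamma(17/2, 2925/16)
obs 10: x=-7/2 → posterior Inverse-Gamma(9, 2927/16)

alpha=9, beta=2927/16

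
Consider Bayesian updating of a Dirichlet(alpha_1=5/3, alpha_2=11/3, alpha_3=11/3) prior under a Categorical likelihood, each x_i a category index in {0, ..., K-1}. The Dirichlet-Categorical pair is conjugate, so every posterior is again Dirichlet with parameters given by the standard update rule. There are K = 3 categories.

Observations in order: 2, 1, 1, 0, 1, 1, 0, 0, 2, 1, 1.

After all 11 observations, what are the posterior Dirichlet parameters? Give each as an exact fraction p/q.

obs 1: x=2 → posterior Dirichlet(5/3, 11/3, 14/3)
obs 2: x=1 → posterior Dirichlet(5/3, 14/3, 14/3)
obs 3: x=1 → posterior Dirichlet(5/3, 17/3, 14/3)
obs 4: x=0 → posterior Dirichlet(8/3, 17/3, 14/3)
obs 5: x=1 → posterior Dirichlet(8/3, 20/3, 14/3)
obs 6: x=1 → posterior Dirichlet(8/3, 23/3, 14/3)
obs 7: x=0 → posterior Dirichlet(11/3, 23/3, 14/3)
obs 8: x=0 → posterior Dirichlet(14/3, 23/3, 14/3)
obs 9: x=2 → posterior Dirichlet(14/3, 23/3, 17/3)
obs 10: x=1 → posterior Dirichlet(14/3, 26/3, 17/3)
obs 11: x=1 → posterior Dirichlet(14/3, 29/3, 17/3)

alpha_1=14/3, alpha_2=29/3, alpha_3=17/3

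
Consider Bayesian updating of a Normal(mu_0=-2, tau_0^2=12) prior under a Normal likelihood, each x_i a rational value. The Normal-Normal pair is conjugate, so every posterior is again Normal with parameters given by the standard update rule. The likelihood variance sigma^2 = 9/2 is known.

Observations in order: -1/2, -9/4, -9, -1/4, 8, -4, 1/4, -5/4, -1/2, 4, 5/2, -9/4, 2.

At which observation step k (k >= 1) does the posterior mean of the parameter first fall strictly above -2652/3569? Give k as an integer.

k = 10

obs 1: x=-1/2 → posterior Normal(-10/11, 36/11)
obs 2: x=-9/4 → posterior Normal(-28/19, 36/19)
obs 3: x=-9 → posterior Normal(-100/27, 4/3)
obs 4: x=-1/4 → posterior Normal(-102/35, 36/35)
obs 5: x=8 → posterior Normal(-38/43, 36/43)
obs 6: x=-4 → posterior Normal(-70/51, 12/17)
obs 7: x=1/4 → posterior Normal(-68/59, 36/59)
obs 8: x=-5/4 → posterior Normal(-78/67, 36/67)
obs 9: x=-1/2 → posterior Normal(-82/75, 12/25)
obs 10: x=4 → posterior Normal(-50/83, 36/83)
obs 11: x=5/2 → posterior Normal(-30/91, 36/91)
obs 12: x=-9/4 → posterior Normal(-16/33, 4/11)
obs 13: x=2 → posterior Normal(-32/107, 36/107)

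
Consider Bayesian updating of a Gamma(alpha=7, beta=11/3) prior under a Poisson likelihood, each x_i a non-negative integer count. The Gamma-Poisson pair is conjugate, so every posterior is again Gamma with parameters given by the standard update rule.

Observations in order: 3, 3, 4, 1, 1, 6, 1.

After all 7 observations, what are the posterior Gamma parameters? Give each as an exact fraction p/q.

obs 1: x=3 → posterior Gamma(10, 14/3)
obs 2: x=3 → posterior Gamma(13, 17/3)
obs 3: x=4 → posterior Gamma(17, 20/3)
obs 4: x=1 → posterior Gamma(18, 23/3)
obs 5: x=1 → posterior Gamma(19, 26/3)
obs 6: x=6 → posterior Gamma(25, 29/3)
obs 7: x=1 → posterior Gamma(26, 32/3)

alpha=26, beta=32/3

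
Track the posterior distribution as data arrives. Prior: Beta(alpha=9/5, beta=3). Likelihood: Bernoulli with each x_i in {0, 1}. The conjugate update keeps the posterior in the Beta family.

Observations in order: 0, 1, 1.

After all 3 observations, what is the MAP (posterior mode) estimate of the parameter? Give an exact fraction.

14/29

obs 1: x=0 → posterior Beta(9/5, 4)
obs 2: x=1 → posterior Beta(14/5, 4)
obs 3: x=1 → posterior Beta(19/5, 4)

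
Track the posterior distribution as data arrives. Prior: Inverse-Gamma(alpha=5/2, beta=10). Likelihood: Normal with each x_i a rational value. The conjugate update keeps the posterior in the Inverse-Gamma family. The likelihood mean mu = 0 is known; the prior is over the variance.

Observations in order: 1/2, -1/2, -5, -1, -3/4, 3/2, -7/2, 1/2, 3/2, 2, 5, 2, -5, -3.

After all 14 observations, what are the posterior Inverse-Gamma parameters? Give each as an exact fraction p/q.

obs 1: x=1/2 → posterior Inverse-Gamma(3, 81/8)
obs 2: x=-1/2 → posterior Inverse-Gamma(7/2, 41/4)
obs 3: x=-5 → posterior Inverse-Gamma(4, 91/4)
obs 4: x=-1 → posterior Inverse-Gamma(9/2, 93/4)
obs 5: x=-3/4 → posterior Inverse-Gamma(5, 753/32)
obs 6: x=3/2 → posterior Inverse-Gamma(11/2, 789/32)
obs 7: x=-7/2 → posterior Inverse-Gamma(6, 985/32)
obs 8: x=1/2 → posterior Inverse-Gamma(13/2, 989/32)
obs 9: x=3/2 → posterior Inverse-Gamma(7, 1025/32)
obs 10: x=2 → posterior Inverse-Gamma(15/2, 1089/32)
obs 11: x=5 → posterior Inverse-Gamma(8, 1489/32)
obs 12: x=2 → posterior Inverse-Gamma(17/2, 1553/32)
obs 13: x=-5 → posterior Inverse-Gamma(9, 1953/32)
obs 14: x=-3 → posterior Inverse-Gamma(19/2, 2097/32)

alpha=19/2, beta=2097/32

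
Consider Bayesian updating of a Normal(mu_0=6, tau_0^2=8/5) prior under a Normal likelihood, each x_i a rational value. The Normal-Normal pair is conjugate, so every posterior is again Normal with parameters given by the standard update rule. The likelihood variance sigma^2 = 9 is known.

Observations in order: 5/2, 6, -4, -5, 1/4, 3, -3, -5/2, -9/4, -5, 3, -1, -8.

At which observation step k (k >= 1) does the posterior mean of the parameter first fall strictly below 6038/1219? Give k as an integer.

k = 3

obs 1: x=5/2 → posterior Normal(290/53, 72/53)
obs 2: x=6 → posterior Normal(338/61, 72/61)
obs 3: x=-4 → posterior Normal(102/23, 24/23)
obs 4: x=-5 → posterior Normal(38/11, 72/77)
obs 5: x=1/4 → posterior Normal(268/85, 72/85)
obs 6: x=3 → posterior Normal(292/93, 24/31)
obs 7: x=-3 → posterior Normal(268/101, 72/101)
obs 8: x=-5/2 → posterior Normal(248/109, 72/109)
obs 9: x=-9/4 → posterior Normal(230/117, 8/13)
obs 10: x=-5 → posterior Normal(38/25, 72/125)
obs 11: x=3 → posterior Normal(214/133, 72/133)
obs 12: x=-1 → posterior Normal(206/141, 24/47)
obs 13: x=-8 → posterior Normal(142/149, 72/149)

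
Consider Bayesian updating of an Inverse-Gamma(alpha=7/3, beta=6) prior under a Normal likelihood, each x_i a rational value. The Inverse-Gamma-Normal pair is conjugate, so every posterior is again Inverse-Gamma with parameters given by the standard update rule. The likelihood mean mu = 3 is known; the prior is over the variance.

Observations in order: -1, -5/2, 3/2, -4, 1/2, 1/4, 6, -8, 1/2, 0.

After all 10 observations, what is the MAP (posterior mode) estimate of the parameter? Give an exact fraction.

12891/800

obs 1: x=-1 → posterior Inverse-Gamma(17/6, 14)
obs 2: x=-5/2 → posterior Inverse-Gamma(10/3, 233/8)
obs 3: x=3/2 → posterior Inverse-Gamma(23/6, 121/4)
obs 4: x=-4 → posterior Inverse-Gamma(13/3, 219/4)
obs 5: x=1/2 → posterior Inverse-Gamma(29/6, 463/8)
obs 6: x=1/4 → posterior Inverse-Gamma(16/3, 1973/32)
obs 7: x=6 → posterior Inverse-Gamma(35/6, 2117/32)
obs 8: x=-8 → posterior Inverse-Gamma(19/3, 4053/32)
obs 9: x=1/2 → posterior Inverse-Gamma(41/6, 4153/32)
obs 10: x=0 → posterior Inverse-Gamma(22/3, 4297/32)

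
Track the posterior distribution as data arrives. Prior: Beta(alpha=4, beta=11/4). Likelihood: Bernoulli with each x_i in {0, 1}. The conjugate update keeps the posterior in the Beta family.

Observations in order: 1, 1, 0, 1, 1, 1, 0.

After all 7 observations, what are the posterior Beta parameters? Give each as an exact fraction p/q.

obs 1: x=1 → posterior Beta(5, 11/4)
obs 2: x=1 → posterior Beta(6, 11/4)
obs 3: x=0 → posterior Beta(6, 15/4)
obs 4: x=1 → posterior Beta(7, 15/4)
obs 5: x=1 → posterior Beta(8, 15/4)
obs 6: x=1 → posterior Beta(9, 15/4)
obs 7: x=0 → posterior Beta(9, 19/4)

alpha=9, beta=19/4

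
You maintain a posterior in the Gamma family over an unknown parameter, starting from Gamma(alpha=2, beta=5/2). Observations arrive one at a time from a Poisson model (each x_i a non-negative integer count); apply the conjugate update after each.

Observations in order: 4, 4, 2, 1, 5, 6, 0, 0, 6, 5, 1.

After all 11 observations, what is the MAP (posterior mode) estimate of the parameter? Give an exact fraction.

70/27

obs 1: x=4 → posterior Gamma(6, 7/2)
obs 2: x=4 → posterior Gamma(10, 9/2)
obs 3: x=2 → posterior Gamma(12, 11/2)
obs 4: x=1 → posterior Gamma(13, 13/2)
obs 5: x=5 → posterior Gamma(18, 15/2)
obs 6: x=6 → posterior Gamma(24, 17/2)
obs 7: x=0 → posterior Gamma(24, 19/2)
obs 8: x=0 → posterior Gamma(24, 21/2)
obs 9: x=6 → posterior Gamma(30, 23/2)
obs 10: x=5 → posterior Gamma(35, 25/2)
obs 11: x=1 → posterior Gamma(36, 27/2)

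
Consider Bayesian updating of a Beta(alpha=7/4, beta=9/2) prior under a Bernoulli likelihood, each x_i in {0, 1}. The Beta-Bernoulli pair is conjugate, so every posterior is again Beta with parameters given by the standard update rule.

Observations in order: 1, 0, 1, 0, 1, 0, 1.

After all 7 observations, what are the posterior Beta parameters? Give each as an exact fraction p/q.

obs 1: x=1 → posterior Beta(11/4, 9/2)
obs 2: x=0 → posterior Beta(11/4, 11/2)
obs 3: x=1 → posterior Beta(15/4, 11/2)
obs 4: x=0 → posterior Beta(15/4, 13/2)
obs 5: x=1 → posterior Beta(19/4, 13/2)
obs 6: x=0 → posterior Beta(19/4, 15/2)
obs 7: x=1 → posterior Beta(23/4, 15/2)

alpha=23/4, beta=15/2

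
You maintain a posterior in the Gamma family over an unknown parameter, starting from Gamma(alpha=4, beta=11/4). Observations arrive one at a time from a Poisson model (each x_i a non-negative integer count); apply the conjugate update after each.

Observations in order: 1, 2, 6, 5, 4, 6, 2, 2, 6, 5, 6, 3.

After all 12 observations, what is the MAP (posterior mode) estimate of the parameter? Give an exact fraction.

obs 1: x=1 → posterior Gamma(5, 15/4)
obs 2: x=2 → posterior Gamma(7, 19/4)
obs 3: x=6 → posterior Gamma(13, 23/4)
obs 4: x=5 → posterior Gamma(18, 27/4)
obs 5: x=4 → posterior Gamma(22, 31/4)
obs 6: x=6 → posterior Gamma(28, 35/4)
obs 7: x=2 → posterior Gamma(30, 39/4)
obs 8: x=2 → posterior Gamma(32, 43/4)
obs 9: x=6 → posterior Gamma(38, 47/4)
obs 10: x=5 → posterior Gamma(43, 51/4)
obs 11: x=6 → posterior Gamma(49, 55/4)
obs 12: x=3 → posterior Gamma(52, 59/4)

204/59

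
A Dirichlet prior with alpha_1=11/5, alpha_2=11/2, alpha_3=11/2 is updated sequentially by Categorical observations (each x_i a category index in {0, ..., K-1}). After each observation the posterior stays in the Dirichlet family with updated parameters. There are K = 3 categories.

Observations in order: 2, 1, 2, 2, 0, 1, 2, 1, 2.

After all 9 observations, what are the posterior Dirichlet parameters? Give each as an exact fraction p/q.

alpha_1=16/5, alpha_2=17/2, alpha_3=21/2

obs 1: x=2 → posterior Dirichlet(11/5, 11/2, 13/2)
obs 2: x=1 → posterior Dirichlet(11/5, 13/2, 13/2)
obs 3: x=2 → posterior Dirichlet(11/5, 13/2, 15/2)
obs 4: x=2 → posterior Dirichlet(11/5, 13/2, 17/2)
obs 5: x=0 → posterior Dirichlet(16/5, 13/2, 17/2)
obs 6: x=1 → posterior Dirichlet(16/5, 15/2, 17/2)
obs 7: x=2 → posterior Dirichlet(16/5, 15/2, 19/2)
obs 8: x=1 → posterior Dirichlet(16/5, 17/2, 19/2)
obs 9: x=2 → posterior Dirichlet(16/5, 17/2, 21/2)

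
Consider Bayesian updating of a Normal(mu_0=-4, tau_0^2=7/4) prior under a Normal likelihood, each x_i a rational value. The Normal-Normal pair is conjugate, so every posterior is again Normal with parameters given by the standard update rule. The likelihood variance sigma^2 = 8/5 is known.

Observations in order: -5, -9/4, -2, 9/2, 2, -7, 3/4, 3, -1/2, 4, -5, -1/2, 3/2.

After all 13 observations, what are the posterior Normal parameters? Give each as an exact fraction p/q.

mu_0=-711/974, tau_0^2=56/487

obs 1: x=-5 → posterior Normal(-303/67, 56/67)
obs 2: x=-9/4 → posterior Normal(-509/136, 28/51)
obs 3: x=-2 → posterior Normal(-1807/548, 56/137)
obs 4: x=9/2 → posterior Normal(-1177/688, 14/43)
obs 5: x=2 → posterior Normal(-13/12, 56/207)
obs 6: x=-7 → posterior Normal(-1877/968, 28/121)
obs 7: x=3/4 → posterior Normal(-443/277, 56/277)
obs 8: x=3 → posterior Normal(-13/12, 7/39)
obs 9: x=-1/2 → posterior Normal(-711/694, 56/347)
obs 10: x=4 → posterior Normal(-431/764, 28/191)
obs 11: x=-5 → posterior Normal(-781/834, 56/417)
obs 12: x=-1/2 → posterior Normal(-102/113, 14/113)
obs 13: x=3/2 → posterior Normal(-711/974, 56/487)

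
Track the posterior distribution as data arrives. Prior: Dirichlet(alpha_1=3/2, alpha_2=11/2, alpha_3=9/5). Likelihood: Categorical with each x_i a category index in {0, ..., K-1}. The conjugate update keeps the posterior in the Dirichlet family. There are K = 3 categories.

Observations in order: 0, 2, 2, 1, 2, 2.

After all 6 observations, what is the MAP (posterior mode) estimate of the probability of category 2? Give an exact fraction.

obs 1: x=0 → posterior Dirichlet(5/2, 11/2, 9/5)
obs 2: x=2 → posterior Dirichlet(5/2, 11/2, 14/5)
obs 3: x=2 → posterior Dirichlet(5/2, 11/2, 19/5)
obs 4: x=1 → posterior Dirichlet(5/2, 13/2, 19/5)
obs 5: x=2 → posterior Dirichlet(5/2, 13/2, 24/5)
obs 6: x=2 → posterior Dirichlet(5/2, 13/2, 29/5)

24/59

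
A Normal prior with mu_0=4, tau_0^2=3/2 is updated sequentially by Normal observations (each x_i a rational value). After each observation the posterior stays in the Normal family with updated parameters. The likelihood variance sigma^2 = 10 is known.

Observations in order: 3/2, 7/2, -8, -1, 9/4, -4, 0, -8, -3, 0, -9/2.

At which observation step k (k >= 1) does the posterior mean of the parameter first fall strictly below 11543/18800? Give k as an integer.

k = 10

obs 1: x=3/2 → posterior Normal(169/46, 30/23)
obs 2: x=7/2 → posterior Normal(95/26, 15/13)
obs 3: x=-8 → posterior Normal(71/29, 30/29)
obs 4: x=-1 → posterior Normal(17/8, 15/16)
obs 5: x=9/4 → posterior Normal(299/140, 6/7)
obs 6: x=-4 → posterior Normal(251/152, 15/19)
obs 7: x=0 → posterior Normal(251/164, 30/41)
obs 8: x=-8 → posterior Normal(155/176, 15/22)
obs 9: x=-3 → posterior Normal(119/188, 30/47)
obs 10: x=0 → posterior Normal(119/200, 3/5)
obs 11: x=-9/2 → posterior Normal(65/212, 30/53)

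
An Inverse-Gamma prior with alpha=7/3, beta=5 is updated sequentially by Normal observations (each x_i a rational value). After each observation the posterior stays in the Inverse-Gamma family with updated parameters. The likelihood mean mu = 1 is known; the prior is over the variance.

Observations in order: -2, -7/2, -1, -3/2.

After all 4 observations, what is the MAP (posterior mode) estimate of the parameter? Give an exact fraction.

obs 1: x=-2 → posterior Inverse-Gamma(17/6, 19/2)
obs 2: x=-7/2 → posterior Inverse-Gamma(10/3, 157/8)
obs 3: x=-1 → posterior Inverse-Gamma(23/6, 173/8)
obs 4: x=-3/2 → posterior Inverse-Gamma(13/3, 99/4)

297/64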